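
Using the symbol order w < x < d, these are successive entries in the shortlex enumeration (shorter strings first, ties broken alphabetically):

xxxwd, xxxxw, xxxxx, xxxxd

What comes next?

Find the rightmost character of xxxxd below d, bump it to the next letter, and reset everything to its right to w.

xxxdw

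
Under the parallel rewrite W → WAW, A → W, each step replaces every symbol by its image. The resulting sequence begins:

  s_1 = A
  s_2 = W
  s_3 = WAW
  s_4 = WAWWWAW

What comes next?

Rewriting each symbol of WAWWWAW: W→WAW, A→W, W→WAW, W→WAW, W→WAW, A→W, W→WAW, which concatenates to WAW W WAW WAW WAW W WAW.

WAWWWAWWAWWAWWWAW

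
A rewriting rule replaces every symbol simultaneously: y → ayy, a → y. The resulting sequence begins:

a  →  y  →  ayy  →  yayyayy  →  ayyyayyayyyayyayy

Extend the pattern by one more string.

Rewriting the 17 symbols of ayyyayyayyyayyayy one by one yields y ayy ayy ayy y ayy ayy y ayy ayy ayy y ayy ayy y ayy ayy; concatenated:

yayyayyayyyayyayyyayyayyayyyayyayyyayyayy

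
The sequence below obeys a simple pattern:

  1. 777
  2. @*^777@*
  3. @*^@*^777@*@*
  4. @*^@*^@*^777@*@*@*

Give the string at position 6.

@*^@*^@*^@*^@*^777@*@*@*@*@*

Every step adds @*^ to the front and @* to the end of the previous string.
From @*^@*^@*^777@*@*@*, 2 further steps: @*^@*^@*^777@*@*@* → @*^@*^@*^@*^777@*@*@*@* → (answer).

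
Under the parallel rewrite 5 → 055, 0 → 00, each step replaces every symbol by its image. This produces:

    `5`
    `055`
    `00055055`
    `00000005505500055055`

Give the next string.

Applying the rule to each of the 20 symbols of 00000005505500055055 gives the pieces 00 00 00 00 00 00 00 055 055 00 055 055 00 00 00 055 055 00 055 055, which concatenate to the answer.

000000000000000550550005505500000005505500055055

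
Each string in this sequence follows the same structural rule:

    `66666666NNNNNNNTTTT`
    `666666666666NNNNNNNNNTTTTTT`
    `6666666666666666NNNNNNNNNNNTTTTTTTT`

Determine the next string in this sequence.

66666666666666666666NNNNNNNNNNNNNTTTTTTTTTT

The n-th term is 4n 6's then 2n+3 N's then 2n T's, where the shown terms are n = 2, 3, 4.
At n = 5 the blocks have lengths 20, 13, 10.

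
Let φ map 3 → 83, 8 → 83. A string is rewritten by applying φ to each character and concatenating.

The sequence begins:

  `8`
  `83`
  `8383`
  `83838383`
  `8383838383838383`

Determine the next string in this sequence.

Replace each of the 16 characters of 8383838383838383 in place — 83 83 83 83 83 83 83 83 83 83 83 83 83 83 83 83 — and concatenate.

83838383838383838383838383838383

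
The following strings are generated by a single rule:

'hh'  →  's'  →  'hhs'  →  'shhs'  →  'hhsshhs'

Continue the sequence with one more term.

From term 3 onward, concatenate the second-to-last term with the last: hh·s = hhs, s·hhs = shhs, …
The next term joins shhs and hhsshhs.

shhshhsshhs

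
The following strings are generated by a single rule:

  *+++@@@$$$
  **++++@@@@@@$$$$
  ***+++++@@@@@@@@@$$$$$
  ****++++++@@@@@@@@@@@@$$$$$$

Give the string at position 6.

Term n consists of n *'s, followed by n+2 +'s, followed by 3n @'s, followed by n+2 $'s (n = 1, 2, …).
For term 6, n = 6, so the run lengths are 6, 8, 18, 8.

******++++++++@@@@@@@@@@@@@@@@@@$$$$$$$$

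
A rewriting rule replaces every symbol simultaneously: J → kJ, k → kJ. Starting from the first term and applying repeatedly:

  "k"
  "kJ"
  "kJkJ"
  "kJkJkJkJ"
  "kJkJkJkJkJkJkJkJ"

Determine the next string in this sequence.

Replace each of the 16 characters of kJkJkJkJkJkJkJkJ in place — kJ kJ kJ kJ kJ kJ kJ kJ kJ kJ kJ kJ kJ kJ kJ kJ — and concatenate.

kJkJkJkJkJkJkJkJkJkJkJkJkJkJkJkJ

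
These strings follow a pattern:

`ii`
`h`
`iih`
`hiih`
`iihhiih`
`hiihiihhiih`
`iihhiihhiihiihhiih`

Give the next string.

From term 3 onward, concatenate the second-to-last term with the last: ii·h = iih, h·iih = hiih, …
The next term joins hiihiihhiih and iihhiihhiihiihhiih.

hiihiihhiihiihhiihhiihiihhiih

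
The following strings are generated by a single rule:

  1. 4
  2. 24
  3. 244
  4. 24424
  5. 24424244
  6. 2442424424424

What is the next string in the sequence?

244242442442424424244

From term 3 onward, concatenate the last term with the second-to-last: 24·4 = 244, 244·24 = 24424, …
So term 7 is 2442424424424·24424244.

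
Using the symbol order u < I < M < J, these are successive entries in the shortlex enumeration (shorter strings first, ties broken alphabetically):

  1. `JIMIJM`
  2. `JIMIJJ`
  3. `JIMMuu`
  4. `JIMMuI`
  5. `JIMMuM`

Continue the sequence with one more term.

JIMMuJ

Find the rightmost character of JIMMuM below J, bump it to the next letter, and reset everything to its right to u.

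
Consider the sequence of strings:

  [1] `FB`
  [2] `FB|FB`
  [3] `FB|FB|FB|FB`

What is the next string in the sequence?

FB|FB|FB|FB|FB|FB|FB|FB

Each string is two copies of the previous one joined by '|'.
One more doubling of FB|FB|FB|FB gives the answer.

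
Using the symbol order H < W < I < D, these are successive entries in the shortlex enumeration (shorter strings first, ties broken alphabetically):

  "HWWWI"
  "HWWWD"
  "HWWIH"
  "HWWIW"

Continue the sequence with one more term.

HWWII

Find the rightmost character of HWWIW below D, bump it to the next letter, and reset everything to its right to H.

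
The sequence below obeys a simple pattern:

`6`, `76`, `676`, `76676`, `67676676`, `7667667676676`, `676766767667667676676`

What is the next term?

Each term (from the third on) is the two preceding terms concatenated in order: term 3 = 6·76 = 676.
So term 8 is 7667667676676·676766767667667676676.

7667667676676676766767667667676676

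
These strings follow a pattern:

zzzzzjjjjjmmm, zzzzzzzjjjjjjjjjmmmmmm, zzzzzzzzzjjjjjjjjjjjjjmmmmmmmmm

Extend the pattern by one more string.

Each string has the form z^{2n+3} j^{4n+1} m^{3n} (n = 1, 2, …).
At n = 4 the blocks have lengths 11, 17, 12.

zzzzzzzzzzzjjjjjjjjjjjjjjjjjmmmmmmmmmmmm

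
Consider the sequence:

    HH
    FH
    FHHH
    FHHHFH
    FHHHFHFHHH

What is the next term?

This is a Fibonacci-style word recurrence s(k) = s(k−1)·s(k−2): e.g. FH·HH = FHHH.
The next term joins FHHHFHFHHH and FHHHFH.

FHHHFHFHHHFHHHFH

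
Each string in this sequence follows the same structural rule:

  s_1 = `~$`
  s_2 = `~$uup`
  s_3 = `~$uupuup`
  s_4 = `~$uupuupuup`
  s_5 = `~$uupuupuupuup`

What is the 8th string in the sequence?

~$uupuupuupuupuupuupuup

Each term is the previous one with uup appended.
From ~$uupuupuupuup, 3 further steps: ~$uupuupuupuup → ~$uupuupuupuupuup → ~$uupuupuupuupuupuup → (answer).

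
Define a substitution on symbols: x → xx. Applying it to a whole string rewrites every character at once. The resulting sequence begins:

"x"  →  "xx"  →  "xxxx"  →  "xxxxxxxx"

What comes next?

xxxxxxxxxxxxxxxx

Apply φ to xxxxxxxx symbol by symbol: x→xx, x→xx, x→xx, x→xx, x→xx, x→xx, x→xx, x→xx; joined: xx xx xx xx xx xx xx xx.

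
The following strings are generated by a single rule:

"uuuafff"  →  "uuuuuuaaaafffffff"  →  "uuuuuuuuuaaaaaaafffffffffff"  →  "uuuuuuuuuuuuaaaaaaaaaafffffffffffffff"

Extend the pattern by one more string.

Each string has the form u^{3n} a^{3n-2} f^{4n-1} (n = 1, 2, …).
Setting n = 5 gives 15, 13, 19 characters in each block.

uuuuuuuuuuuuuuuaaaaaaaaaaaaafffffffffffffffffff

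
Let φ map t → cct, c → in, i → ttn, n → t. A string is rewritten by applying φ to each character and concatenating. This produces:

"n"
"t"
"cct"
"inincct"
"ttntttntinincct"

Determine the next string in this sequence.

Rewriting the 15 symbols of ttntttntinincct one by one yields cct cct t cct cct cct t cct ttn t ttn t in in cct; concatenated:

cctccttcctcctccttcctttntttntinincct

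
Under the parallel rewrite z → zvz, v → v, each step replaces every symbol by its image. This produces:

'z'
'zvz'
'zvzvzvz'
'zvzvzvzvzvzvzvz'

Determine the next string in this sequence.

Rewriting the 15 symbols of zvzvzvzvzvzvzvz one by one yields zvz v zvz v zvz v zvz v zvz v zvz v zvz v zvz; concatenated:

zvzvzvzvzvzvzvzvzvzvzvzvzvzvzvz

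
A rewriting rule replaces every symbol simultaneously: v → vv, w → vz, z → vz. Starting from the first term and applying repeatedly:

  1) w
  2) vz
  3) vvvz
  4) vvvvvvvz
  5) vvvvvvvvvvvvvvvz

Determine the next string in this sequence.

Rewriting the 16 symbols of vvvvvvvvvvvvvvvz one by one yields vv vv vv vv vv vv vv vv vv vv vv vv vv vv vv vz; concatenated:

vvvvvvvvvvvvvvvvvvvvvvvvvvvvvvvz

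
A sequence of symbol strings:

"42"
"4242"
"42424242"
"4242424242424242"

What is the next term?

Every step duplicates the string.
So the next term is two copies of 4242424242424242.

42424242424242424242424242424242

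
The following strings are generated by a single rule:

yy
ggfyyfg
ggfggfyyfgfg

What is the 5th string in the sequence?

ggfggfggfggfyyfgfgfgfg

Every step adds ggf to the front and fg to the end of the previous string.
From ggfggfyyfgfg, 2 further steps: ggfggfyyfgfg → ggfggfggfyyfgfgfg → (answer).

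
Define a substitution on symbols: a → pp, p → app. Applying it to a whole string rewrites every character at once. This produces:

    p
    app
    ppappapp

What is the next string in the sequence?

appappppappappppappapp

Expanding ppappapp: p→app, p→app, a→pp, p→app, p→app, a→pp, p→app, p→app. Concatenated: app app pp app app pp app app.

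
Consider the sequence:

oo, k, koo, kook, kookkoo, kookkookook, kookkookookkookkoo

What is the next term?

kookkookookkookkookookkookook

Each term (from the third on) is the previous term followed by the one before it: term 3 = k·oo = koo.
Continuing: kookkookookkookkoo · kookkookook gives term 8.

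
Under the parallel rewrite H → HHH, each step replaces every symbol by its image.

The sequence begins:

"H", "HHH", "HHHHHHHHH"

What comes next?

Apply φ to HHHHHHHHH symbol by symbol: H→HHH, H→HHH, H→HHH, H→HHH, H→HHH, H→HHH, H→HHH, H→HHH, H→HHH; joined: HHH HHH HHH HHH HHH HHH HHH HHH HHH.

HHHHHHHHHHHHHHHHHHHHHHHHHHH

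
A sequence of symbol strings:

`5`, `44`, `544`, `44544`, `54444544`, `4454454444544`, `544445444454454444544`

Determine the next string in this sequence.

4454454444544544445444454454444544

From term 3 onward, concatenate the second-to-last term with the last: 5·44 = 544, 44·544 = 44544, …
Continuing: 4454454444544 · 544445444454454444544 gives term 8.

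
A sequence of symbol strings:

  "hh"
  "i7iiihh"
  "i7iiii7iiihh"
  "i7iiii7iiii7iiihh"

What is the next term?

Every step adds i7iii at the front: s(k+1) = i7iii·s(k).
One more step from i7iiii7iiii7iiihh gives the answer.

i7iiii7iiii7iiii7iiihh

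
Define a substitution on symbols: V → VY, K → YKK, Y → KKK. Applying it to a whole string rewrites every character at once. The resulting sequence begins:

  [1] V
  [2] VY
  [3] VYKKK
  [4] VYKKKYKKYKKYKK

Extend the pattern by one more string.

Replace each of the 14 characters of VYKKKYKKYKKYKK in place — VY KKK YKK YKK YKK KKK YKK YKK KKK YKK YKK KKK YKK YKK — and concatenate.

VYKKKYKKYKKYKKKKKYKKYKKKKKYKKYKKKKKYKKYKK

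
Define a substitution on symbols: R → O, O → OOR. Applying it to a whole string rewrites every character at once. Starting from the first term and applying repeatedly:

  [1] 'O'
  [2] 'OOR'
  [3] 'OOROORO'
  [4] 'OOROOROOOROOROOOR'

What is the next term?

OOROOROOOROOROOOROOROOROOOROOROOOROOROORO

Replace each of the 17 characters of OOROOROOOROOROOOR in place — OOR OOR O OOR OOR O OOR OOR OOR O OOR OOR O OOR OOR OOR O — and concatenate.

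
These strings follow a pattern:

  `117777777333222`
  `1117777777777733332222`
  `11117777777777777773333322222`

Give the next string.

111117777777777777777777333333222222

Term n consists of n 1's, followed by 4n-1 7's, followed by n+1 3's, followed by n+1 2's, where the shown terms are n = 2, 3, 4.
At n = 5 the blocks have lengths 5, 19, 6, 6.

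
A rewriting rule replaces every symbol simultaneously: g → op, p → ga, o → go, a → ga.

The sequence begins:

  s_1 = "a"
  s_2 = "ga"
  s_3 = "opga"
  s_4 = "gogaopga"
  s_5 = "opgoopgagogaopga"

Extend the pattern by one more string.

gogaopgogogaopgaopgoopgagogaopga

Replace each of the 16 characters of opgoopgagogaopga in place — go ga op go go ga op ga op go op ga go ga op ga — and concatenate.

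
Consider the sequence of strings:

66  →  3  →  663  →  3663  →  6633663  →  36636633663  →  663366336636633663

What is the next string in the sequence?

36636633663663366336636633663

Each term (from the third on) is the two preceding terms concatenated in order: term 3 = 66·3 = 663.
So term 8 is 36636633663·663366336636633663.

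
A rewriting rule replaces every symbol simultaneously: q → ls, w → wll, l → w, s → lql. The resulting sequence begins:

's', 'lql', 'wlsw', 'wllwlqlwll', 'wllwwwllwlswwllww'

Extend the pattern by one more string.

wllwwwllwllwllwwwllwlqlwllwllwwwllwll

Applying the rule to each of the 17 symbols of wllwwwllwlswwllww gives the pieces wll w w wll wll wll w w wll w lql wll wll w w wll wll, which concatenate to the answer.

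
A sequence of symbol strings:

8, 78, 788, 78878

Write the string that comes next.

This is a Fibonacci-style word recurrence s(k) = s(k−1)·s(k−2): e.g. 78·8 = 788.
The next term joins 78878 and 788.

78878788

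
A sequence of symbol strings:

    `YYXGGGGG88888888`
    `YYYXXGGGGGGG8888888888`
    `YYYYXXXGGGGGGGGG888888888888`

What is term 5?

YYYYYYXXXXXGGGGGGGGGGGGG8888888888888888

Reading off run lengths: Y runs 2, 3, 4; X runs 1, 2, 3; G runs 5, 7, 9; 8 runs 8, 10, 12 — each is linear in n, where the shown terms are n = 3, 4, 5.
Setting n = 7 gives 6, 5, 13, 16 characters in each block.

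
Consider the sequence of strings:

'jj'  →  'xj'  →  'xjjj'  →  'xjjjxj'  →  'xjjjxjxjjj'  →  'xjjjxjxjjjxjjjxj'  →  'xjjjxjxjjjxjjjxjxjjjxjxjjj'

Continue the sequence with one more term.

xjjjxjxjjjxjjjxjxjjjxjxjjjxjjjxjxjjjxjjjxj

Each term (from the third on) is the previous term followed by the one before it: term 3 = xj·jj = xjjj.
Continuing: xjjjxjxjjjxjjjxjxjjjxjxjjj · xjjjxjxjjjxjjjxj gives term 8.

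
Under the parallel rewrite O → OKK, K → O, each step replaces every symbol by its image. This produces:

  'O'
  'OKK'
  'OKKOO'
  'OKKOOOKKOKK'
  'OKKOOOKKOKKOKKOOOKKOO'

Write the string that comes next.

Rewriting the 21 symbols of OKKOOOKKOKKOKKOOOKKOO one by one yields OKK O O OKK OKK OKK O O OKK O O OKK O O OKK OKK OKK O O OKK OKK; concatenated:

OKKOOOKKOKKOKKOOOKKOOOKKOOOKKOKKOKKOOOKKOKK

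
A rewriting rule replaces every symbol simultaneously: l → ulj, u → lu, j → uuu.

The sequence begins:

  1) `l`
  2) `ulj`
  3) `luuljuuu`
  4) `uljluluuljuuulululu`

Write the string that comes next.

luuljuuuuljluuljluluuljuuulululuuljluuljluuljlu

φ(uljluluuljuuulululu) expands symbol-by-symbol to lu ulj uuu ulj lu ulj lu lu ulj uuu lu lu lu ulj lu ulj lu ulj lu; joining the 19 pieces gives the next term.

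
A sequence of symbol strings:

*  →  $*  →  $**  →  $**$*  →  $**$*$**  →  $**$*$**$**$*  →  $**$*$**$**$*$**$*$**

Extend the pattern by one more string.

This is a Fibonacci-style word recurrence s(k) = s(k−1)·s(k−2): e.g. $*·* = $**.
The next term joins $**$*$**$**$*$**$*$** and $**$*$**$**$*.

$**$*$**$**$*$**$*$**$**$*$**$**$*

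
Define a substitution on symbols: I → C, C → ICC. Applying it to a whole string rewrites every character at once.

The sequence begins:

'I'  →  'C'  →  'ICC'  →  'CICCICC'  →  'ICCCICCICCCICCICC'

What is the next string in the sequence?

CICCICCICCCICCICCCICCICCICCCICCICCCICCICC

Replace each of the 17 characters of ICCCICCICCCICCICC in place — C ICC ICC ICC C ICC ICC C ICC ICC ICC C ICC ICC C ICC ICC — and concatenate.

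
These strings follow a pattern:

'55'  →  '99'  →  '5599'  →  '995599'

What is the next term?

5599995599

From term 3 onward, concatenate the second-to-last term with the last: 55·99 = 5599, 99·5599 = 995599, …
The next term joins 5599 and 995599.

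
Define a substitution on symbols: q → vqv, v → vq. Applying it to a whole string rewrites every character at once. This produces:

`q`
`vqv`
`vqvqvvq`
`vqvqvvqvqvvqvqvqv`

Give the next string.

vqvqvvqvqvvqvqvqvvqvqvvqvqvqvvqvqvvqvqvvq

φ(vqvqvvqvqvvqvqvqv) expands symbol-by-symbol to vq vqv vq vqv vq vq vqv vq vqv vq vq vqv vq vqv vq vqv vq; joining the 17 pieces gives the next term.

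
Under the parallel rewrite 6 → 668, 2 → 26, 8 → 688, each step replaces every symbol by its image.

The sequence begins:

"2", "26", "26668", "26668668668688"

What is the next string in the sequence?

26668668668688668668688668668688668688688

φ(26668668668688) expands symbol-by-symbol to 26 668 668 668 688 668 668 688 668 668 688 668 688 688; joining the 14 pieces gives the next term.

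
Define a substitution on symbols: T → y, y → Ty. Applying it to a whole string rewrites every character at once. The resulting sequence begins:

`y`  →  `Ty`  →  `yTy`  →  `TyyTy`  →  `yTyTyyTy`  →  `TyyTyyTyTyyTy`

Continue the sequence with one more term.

Applying the rule to each of the 13 symbols of TyyTyyTyTyyTy gives the pieces y Ty Ty y Ty Ty y Ty y Ty Ty y Ty, which concatenate to the answer.

yTyTyyTyTyyTyyTyTyyTy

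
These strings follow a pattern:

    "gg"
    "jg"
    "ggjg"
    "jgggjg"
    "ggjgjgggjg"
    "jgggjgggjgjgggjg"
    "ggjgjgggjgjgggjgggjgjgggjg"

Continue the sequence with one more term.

This is a Fibonacci-style word recurrence s(k) = s(k−2)·s(k−1): e.g. gg·jg = ggjg.
So term 8 is jgggjgggjgjgggjg·ggjgjgggjgjgggjgggjgjgggjg.

jgggjgggjgjgggjgggjgjgggjgjgggjgggjgjgggjg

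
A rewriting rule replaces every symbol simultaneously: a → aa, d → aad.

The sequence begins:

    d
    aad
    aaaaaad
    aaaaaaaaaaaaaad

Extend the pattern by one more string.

aaaaaaaaaaaaaaaaaaaaaaaaaaaaaad

φ(aaaaaaaaaaaaaad) expands symbol-by-symbol to aa aa aa aa aa aa aa aa aa aa aa aa aa aa aad; joining the 15 pieces gives the next term.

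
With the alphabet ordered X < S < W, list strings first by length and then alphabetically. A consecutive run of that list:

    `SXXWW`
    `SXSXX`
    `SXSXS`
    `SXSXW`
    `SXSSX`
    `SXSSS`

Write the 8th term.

SXSWX

Continuing the enumeration 2 steps past SXSSS: SXSSS → SXSSW → (answer).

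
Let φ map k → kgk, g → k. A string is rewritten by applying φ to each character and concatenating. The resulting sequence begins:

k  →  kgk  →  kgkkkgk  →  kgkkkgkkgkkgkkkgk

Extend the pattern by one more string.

kgkkkgkkgkkgkkkgkkgkkkgkkgkkkgkkgkkgkkkgk

Replace each of the 17 characters of kgkkkgkkgkkgkkkgk in place — kgk k kgk kgk kgk k kgk kgk k kgk kgk k kgk kgk kgk k kgk — and concatenate.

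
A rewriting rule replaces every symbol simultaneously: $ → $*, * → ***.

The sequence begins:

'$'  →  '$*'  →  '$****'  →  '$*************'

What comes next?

φ($*************) expands symbol-by-symbol to $* *** *** *** *** *** *** *** *** *** *** *** *** ***; joining the 14 pieces gives the next term.

$****************************************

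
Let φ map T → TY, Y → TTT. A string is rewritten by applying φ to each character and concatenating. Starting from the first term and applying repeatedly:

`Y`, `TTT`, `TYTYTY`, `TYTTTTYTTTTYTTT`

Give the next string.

Applying the rule to each of the 15 symbols of TYTTTTYTTTTYTTT gives the pieces TY TTT TY TY TY TY TTT TY TY TY TY TTT TY TY TY, which concatenate to the answer.

TYTTTTYTYTYTYTTTTYTYTYTYTTTTYTYTY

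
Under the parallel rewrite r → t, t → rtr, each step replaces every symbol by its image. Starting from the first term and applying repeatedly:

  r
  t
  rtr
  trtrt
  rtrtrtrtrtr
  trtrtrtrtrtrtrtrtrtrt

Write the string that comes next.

Replace each of the 21 characters of trtrtrtrtrtrtrtrtrtrt in place — rtr t rtr t rtr t rtr t rtr t rtr t rtr t rtr t rtr t rtr t rtr — and concatenate.

rtrtrtrtrtrtrtrtrtrtrtrtrtrtrtrtrtrtrtrtrtr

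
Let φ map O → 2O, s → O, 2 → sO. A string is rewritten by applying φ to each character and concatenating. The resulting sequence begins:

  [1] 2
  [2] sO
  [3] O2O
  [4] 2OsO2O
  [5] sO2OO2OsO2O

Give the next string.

Expanding sO2OO2OsO2O: s→O, O→2O, 2→sO, O→2O, O→2O, 2→sO, O→2O, s→O, O→2O, 2→sO, O→2O. Concatenated: O 2O sO 2O 2O sO 2O O 2O sO 2O.

O2OsO2O2OsO2OO2OsO2O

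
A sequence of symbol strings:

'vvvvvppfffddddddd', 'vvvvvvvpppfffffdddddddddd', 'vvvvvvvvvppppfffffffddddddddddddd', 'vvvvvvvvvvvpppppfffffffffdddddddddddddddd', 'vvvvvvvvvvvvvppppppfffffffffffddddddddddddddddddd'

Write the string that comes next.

vvvvvvvvvvvvvvvpppppppfffffffffffffdddddddddddddddddddddd

The n-th term is 2n+1 v's then n p's then 2n-1 f's then 3n+1 d's, where the shown terms are n = 2, 3, 4, 5, 6.
For the next term, n = 7, so the run lengths are 15, 7, 13, 22.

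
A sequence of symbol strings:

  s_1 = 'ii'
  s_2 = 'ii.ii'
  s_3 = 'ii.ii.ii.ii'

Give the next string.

Each string is two copies of the previous one joined by '.'.
One more doubling of ii.ii.ii.ii gives the answer.

ii.ii.ii.ii.ii.ii.ii.ii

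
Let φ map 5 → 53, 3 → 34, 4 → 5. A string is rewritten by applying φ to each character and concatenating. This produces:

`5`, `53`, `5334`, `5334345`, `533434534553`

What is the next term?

533434534553345535334

Expanding 533434534553: 5→53, 3→34, 3→34, 4→5, 3→34, 4→5, 5→53, 3→34, 4→5, 5→53, 5→53, 3→34. Concatenated: 53 34 34 5 34 5 53 34 5 53 53 34.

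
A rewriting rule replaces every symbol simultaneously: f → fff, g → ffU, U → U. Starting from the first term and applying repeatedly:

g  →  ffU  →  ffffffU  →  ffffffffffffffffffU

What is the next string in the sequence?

Applying the rule to each of the 19 symbols of ffffffffffffffffffU gives the pieces fff fff fff fff fff fff fff fff fff fff fff fff fff fff fff fff fff fff U, which concatenate to the answer.

ffffffffffffffffffffffffffffffffffffffffffffffffffffffU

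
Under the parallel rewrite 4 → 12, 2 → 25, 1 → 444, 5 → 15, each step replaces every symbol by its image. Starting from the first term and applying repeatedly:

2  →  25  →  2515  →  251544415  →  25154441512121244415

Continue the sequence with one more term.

2515444151212124441544425444254442512121244415

φ(25154441512121244415) expands symbol-by-symbol to 25 15 444 15 12 12 12 444 15 444 25 444 25 444 25 12 12 12 444 15; joining the 20 pieces gives the next term.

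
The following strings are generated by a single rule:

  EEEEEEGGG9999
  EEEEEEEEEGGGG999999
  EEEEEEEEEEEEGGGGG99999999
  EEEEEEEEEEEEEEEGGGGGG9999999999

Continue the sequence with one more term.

Reading off run lengths: E runs 6, 9, 12, 15; G runs 3, 4, 5, 6; 9 runs 4, 6, 8, 10 — each is linear in n, where the shown terms are n = 2, 3, 4, 5.
Setting n = 6 gives 18, 7, 12 characters in each block.

EEEEEEEEEEEEEEEEEEGGGGGGG999999999999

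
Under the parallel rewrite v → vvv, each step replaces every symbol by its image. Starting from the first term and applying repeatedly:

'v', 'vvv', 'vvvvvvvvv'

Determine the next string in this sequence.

Apply φ to vvvvvvvvv symbol by symbol: v→vvv, v→vvv, v→vvv, v→vvv, v→vvv, v→vvv, v→vvv, v→vvv, v→vvv; joined: vvv vvv vvv vvv vvv vvv vvv vvv vvv.

vvvvvvvvvvvvvvvvvvvvvvvvvvv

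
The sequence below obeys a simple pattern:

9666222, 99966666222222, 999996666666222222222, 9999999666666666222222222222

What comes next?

99999999966666666666222222222222222

Term n consists of 2n-1 9's, followed by 2n+1 6's, followed by 3n 2's (n = 1, 2, …).
Setting n = 5 gives 9, 11, 15 characters in each block.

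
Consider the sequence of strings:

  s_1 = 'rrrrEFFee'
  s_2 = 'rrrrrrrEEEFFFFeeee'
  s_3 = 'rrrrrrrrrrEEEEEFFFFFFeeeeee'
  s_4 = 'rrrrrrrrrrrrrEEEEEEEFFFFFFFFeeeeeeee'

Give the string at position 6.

Reading off run lengths: r runs 4, 7, 10, 13; E runs 1, 3, 5, 7; F runs 2, 4, 6, 8; e runs 2, 4, 6, 8 — each is linear in n (n = 1, 2, …).
At n = 6 the blocks have lengths 19, 11, 12, 12.

rrrrrrrrrrrrrrrrrrrEEEEEEEEEEEFFFFFFFFFFFFeeeeeeeeeeee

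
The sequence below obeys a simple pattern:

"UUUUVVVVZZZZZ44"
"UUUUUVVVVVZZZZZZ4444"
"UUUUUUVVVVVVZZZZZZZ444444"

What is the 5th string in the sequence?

Reading off run lengths: U runs 4, 5, 6; V runs 4, 5, 6; Z runs 5, 6, 7; 4 runs 2, 4, 6 — each is linear in n, where the shown terms are n = 2, 3, 4.
For term 5, n = 6, so the run lengths are 8, 8, 9, 10.

UUUUUUUUVVVVVVVVZZZZZZZZZ4444444444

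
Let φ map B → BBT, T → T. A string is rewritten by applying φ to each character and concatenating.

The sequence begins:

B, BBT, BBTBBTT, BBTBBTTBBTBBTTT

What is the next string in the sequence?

φ(BBTBBTTBBTBBTTT) expands symbol-by-symbol to BBT BBT T BBT BBT T T BBT BBT T BBT BBT T T T; joining the 15 pieces gives the next term.

BBTBBTTBBTBBTTTBBTBBTTBBTBBTTTT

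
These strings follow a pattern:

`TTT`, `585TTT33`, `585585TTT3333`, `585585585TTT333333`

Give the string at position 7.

Every step adds 585 to the front and 33 to the end of the previous string.
From 585585585TTT333333, 3 further steps: 585585585TTT333333 → 585585585585TTT33333333 → 585585585585585TTT3333333333 → (answer).

585585585585585585TTT333333333333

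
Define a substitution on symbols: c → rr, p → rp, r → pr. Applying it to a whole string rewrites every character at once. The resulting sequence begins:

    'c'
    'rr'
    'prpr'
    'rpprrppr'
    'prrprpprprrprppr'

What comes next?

rpprprrpprrprpprrpprprrpprrprppr

φ(prrprpprprrprppr) expands symbol-by-symbol to rp pr pr rp pr rp rp pr rp pr pr rp pr rp rp pr; joining the 16 pieces gives the next term.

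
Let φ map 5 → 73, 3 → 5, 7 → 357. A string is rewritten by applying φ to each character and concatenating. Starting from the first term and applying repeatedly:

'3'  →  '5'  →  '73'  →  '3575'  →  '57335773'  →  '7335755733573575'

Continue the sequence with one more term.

35755733577373357557335757335773

Applying the rule to each of the 16 symbols of 7335755733573575 gives the pieces 357 5 5 73 357 73 73 357 5 5 73 357 5 73 357 73, which concatenate to the answer.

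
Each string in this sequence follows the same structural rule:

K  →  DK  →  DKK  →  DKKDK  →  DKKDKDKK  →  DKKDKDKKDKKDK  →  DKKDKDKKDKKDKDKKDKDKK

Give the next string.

DKKDKDKKDKKDKDKKDKDKKDKKDKDKKDKKDK

This is a Fibonacci-style word recurrence s(k) = s(k−1)·s(k−2): e.g. DK·K = DKK.
So term 8 is DKKDKDKKDKKDKDKKDKDKK·DKKDKDKKDKKDK.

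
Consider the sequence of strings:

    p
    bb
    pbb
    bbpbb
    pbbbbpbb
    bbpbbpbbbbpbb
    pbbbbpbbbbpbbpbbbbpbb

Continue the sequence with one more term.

bbpbbpbbbbpbbpbbbbpbbbbpbbpbbbbpbb

From term 3 onward, concatenate the second-to-last term with the last: p·bb = pbb, bb·pbb = bbpbb, …
Continuing: bbpbbpbbbbpbb · pbbbbpbbbbpbbpbbbbpbb gives term 8.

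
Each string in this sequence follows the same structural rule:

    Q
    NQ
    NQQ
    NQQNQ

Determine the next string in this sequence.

NQQNQNQQ

This is a Fibonacci-style word recurrence s(k) = s(k−1)·s(k−2): e.g. NQ·Q = NQQ.
So term 5 is NQQNQ·NQQ.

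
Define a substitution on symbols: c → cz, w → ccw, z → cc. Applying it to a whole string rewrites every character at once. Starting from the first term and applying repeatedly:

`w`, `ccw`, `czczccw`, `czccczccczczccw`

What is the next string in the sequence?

φ(czccczccczczccw) expands symbol-by-symbol to cz cc cz cz cz cc cz cz cz cc cz cc cz cz ccw; joining the 15 pieces gives the next term.

czccczczczccczczczccczccczczccw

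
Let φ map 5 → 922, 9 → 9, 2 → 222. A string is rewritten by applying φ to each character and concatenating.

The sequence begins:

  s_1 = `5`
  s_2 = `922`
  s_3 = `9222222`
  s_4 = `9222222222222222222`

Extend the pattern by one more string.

φ(9222222222222222222) expands symbol-by-symbol to 9 222 222 222 222 222 222 222 222 222 222 222 222 222 222 222 222 222 222; joining the 19 pieces gives the next term.

9222222222222222222222222222222222222222222222222222222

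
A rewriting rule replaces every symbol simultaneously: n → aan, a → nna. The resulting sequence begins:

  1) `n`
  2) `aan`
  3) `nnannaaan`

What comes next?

aanaannnaaanaannnannannaaan

Apply φ to nnannaaan symbol by symbol: n→aan, n→aan, a→nna, n→aan, n→aan, a→nna, a→nna, a→nna, n→aan; joined: aan aan nna aan aan nna nna nna aan.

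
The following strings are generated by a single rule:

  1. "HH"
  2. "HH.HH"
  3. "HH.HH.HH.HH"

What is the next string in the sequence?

HH.HH.HH.HH.HH.HH.HH.HH

Every step duplicates the string with '.' between the halves.
One more doubling of HH.HH.HH.HH gives the answer.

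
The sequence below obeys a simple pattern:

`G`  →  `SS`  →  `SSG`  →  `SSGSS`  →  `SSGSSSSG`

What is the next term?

SSGSSSSGSSGSS

This is a Fibonacci-style word recurrence s(k) = s(k−1)·s(k−2): e.g. SS·G = SSG.
So term 6 is SSGSSSSG·SSGSS.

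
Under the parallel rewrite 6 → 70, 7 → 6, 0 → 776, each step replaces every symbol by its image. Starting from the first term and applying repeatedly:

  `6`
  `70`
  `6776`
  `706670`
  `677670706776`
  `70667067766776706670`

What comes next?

Applying the rule to each of the 20 symbols of 70667067766776706670 gives the pieces 6 776 70 70 6 776 70 6 6 70 70 6 6 70 6 776 70 70 6 776, which concatenate to the answer.

677670706776706670706670677670706776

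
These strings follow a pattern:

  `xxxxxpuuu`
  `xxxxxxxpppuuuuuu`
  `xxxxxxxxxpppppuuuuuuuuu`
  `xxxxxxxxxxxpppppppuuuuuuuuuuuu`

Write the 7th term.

Term n consists of 2n+3 x's, followed by 2n-1 p's, followed by 3n u's (n = 1, 2, …).
Setting n = 7 gives 17, 13, 21 characters in each block.

xxxxxxxxxxxxxxxxxpppppppppppppuuuuuuuuuuuuuuuuuuuuu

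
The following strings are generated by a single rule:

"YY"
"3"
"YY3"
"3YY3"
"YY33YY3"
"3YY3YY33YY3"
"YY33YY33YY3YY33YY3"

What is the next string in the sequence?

3YY3YY33YY3YY33YY33YY3YY33YY3

From term 3 onward, concatenate the second-to-last term with the last: YY·3 = YY3, 3·YY3 = 3YY3, …
The next term joins 3YY3YY33YY3 and YY33YY33YY3YY33YY3.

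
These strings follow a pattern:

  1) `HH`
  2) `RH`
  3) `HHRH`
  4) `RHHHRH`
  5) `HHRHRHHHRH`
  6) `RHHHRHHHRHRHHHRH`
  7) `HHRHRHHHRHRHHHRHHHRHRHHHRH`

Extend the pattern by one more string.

RHHHRHHHRHRHHHRHHHRHRHHHRHRHHHRHHHRHRHHHRH

From term 3 onward, concatenate the second-to-last term with the last: HH·RH = HHRH, RH·HHRH = RHHHRH, …
Continuing: RHHHRHHHRHRHHHRH · HHRHRHHHRHRHHHRHHHRHRHHHRH gives term 8.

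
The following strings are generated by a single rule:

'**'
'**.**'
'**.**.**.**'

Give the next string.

s(k+1) = s(k)·.·s(k) — each term doubles the last with '.' between the halves.
So the next term is two copies of **.**.**.** with '.' between the halves.

**.**.**.**.**.**.**.**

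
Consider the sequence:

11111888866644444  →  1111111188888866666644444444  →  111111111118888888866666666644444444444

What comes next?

Reading off run lengths: 1 runs 5, 8, 11; 8 runs 4, 6, 8; 6 runs 3, 6, 9; 4 runs 5, 8, 11 — each is linear in n (n = 1, 2, …).
Setting n = 4 gives 14, 10, 12, 14 characters in each block.

11111111111111888888888866666666666644444444444444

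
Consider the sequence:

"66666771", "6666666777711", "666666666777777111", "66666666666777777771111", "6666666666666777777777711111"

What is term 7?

66666666666666666777777777777771111111

Each string has the form 6^{2n+3} 7^{2n} 1^{n} (n = 1, 2, …).
Setting n = 7 gives 17, 14, 7 characters in each block.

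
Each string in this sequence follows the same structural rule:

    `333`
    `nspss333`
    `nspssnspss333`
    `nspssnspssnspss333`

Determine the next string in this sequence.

Every step adds nspss at the front: s(k+1) = nspss·s(k).
One more step from nspssnspssnspss333 gives the answer.

nspssnspssnspssnspss333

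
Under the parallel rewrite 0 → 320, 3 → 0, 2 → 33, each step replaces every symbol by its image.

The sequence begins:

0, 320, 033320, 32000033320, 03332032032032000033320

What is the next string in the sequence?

φ(03332032032032000033320) expands symbol-by-symbol to 320 0 0 0 33 320 0 33 320 0 33 320 0 33 320 320 320 320 0 0 0 33 320; joining the 23 pieces gives the next term.

3200003332003332003332003332032032032000033320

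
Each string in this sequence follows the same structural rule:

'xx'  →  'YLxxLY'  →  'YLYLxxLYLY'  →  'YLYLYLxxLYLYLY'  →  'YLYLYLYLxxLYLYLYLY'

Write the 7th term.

Every step adds YL to the front and LY to the end of the previous string.
From YLYLYLYLxxLYLYLYLY, 2 further steps: YLYLYLYLxxLYLYLYLY → YLYLYLYLYLxxLYLYLYLYLY → (answer).

YLYLYLYLYLYLxxLYLYLYLYLYLY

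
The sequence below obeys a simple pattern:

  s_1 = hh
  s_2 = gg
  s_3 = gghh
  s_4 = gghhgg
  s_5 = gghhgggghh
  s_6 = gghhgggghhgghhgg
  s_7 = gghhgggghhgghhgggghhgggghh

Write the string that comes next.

This is a Fibonacci-style word recurrence s(k) = s(k−1)·s(k−2): e.g. gg·hh = gghh.
So term 8 is gghhgggghhgghhgggghhgggghh·gghhgggghhgghhgg.

gghhgggghhgghhgggghhgggghhgghhgggghhgghhgg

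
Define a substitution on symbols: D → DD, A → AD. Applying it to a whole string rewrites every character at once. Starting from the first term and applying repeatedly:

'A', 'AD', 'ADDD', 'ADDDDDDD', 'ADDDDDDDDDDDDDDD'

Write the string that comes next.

Rewriting the 16 symbols of ADDDDDDDDDDDDDDD one by one yields AD DD DD DD DD DD DD DD DD DD DD DD DD DD DD DD; concatenated:

ADDDDDDDDDDDDDDDDDDDDDDDDDDDDDDD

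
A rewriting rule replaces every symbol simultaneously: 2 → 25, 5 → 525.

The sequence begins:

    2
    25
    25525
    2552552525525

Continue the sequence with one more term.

2552552525525525255252552552525525

Applying the rule to each of the 13 symbols of 2552552525525 gives the pieces 25 525 525 25 525 525 25 525 25 525 525 25 525, which concatenate to the answer.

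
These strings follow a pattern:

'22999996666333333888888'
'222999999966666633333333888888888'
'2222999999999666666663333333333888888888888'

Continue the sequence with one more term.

22222999999999996666666666333333333333888888888888888

The n-th term is n 2's then 2n+1 9's then 2n 6's then 2n+2 3's then 3n 8's, where the shown terms are n = 2, 3, 4.
Setting n = 5 gives 5, 11, 10, 12, 15 characters in each block.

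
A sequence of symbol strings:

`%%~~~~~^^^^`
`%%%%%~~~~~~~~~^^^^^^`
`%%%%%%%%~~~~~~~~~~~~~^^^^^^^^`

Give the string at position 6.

The n-th term is 3n-1 %'s then 4n+1 ~'s then 2n+2 ^'s (n = 1, 2, …).
For term 6, n = 6, so the run lengths are 17, 25, 14.

%%%%%%%%%%%%%%%%%~~~~~~~~~~~~~~~~~~~~~~~~~^^^^^^^^^^^^^^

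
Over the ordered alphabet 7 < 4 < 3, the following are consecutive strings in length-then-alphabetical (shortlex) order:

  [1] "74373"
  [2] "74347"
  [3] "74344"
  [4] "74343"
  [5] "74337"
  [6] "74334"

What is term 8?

73777

Continuing the enumeration 2 steps past 74334: 74334 → 74333 → (answer).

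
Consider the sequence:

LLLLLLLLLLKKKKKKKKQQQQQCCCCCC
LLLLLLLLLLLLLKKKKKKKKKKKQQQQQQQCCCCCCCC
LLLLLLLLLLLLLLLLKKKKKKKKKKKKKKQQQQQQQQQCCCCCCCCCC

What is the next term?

Term n consists of 3n+1 L's, followed by 3n-1 K's, followed by 2n-1 Q's, followed by 2n C's, where the shown terms are n = 3, 4, 5.
At n = 6 the blocks have lengths 19, 17, 11, 12.

LLLLLLLLLLLLLLLLLLLKKKKKKKKKKKKKKKKKQQQQQQQQQQQCCCCCCCCCCCC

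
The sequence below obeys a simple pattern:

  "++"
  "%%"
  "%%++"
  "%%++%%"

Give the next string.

From term 3 onward, concatenate the last term with the second-to-last: %%·++ = %%++, %%++·%% = %%++%%, …
Continuing: %%++%% · %%++ gives term 5.

%%++%%%%++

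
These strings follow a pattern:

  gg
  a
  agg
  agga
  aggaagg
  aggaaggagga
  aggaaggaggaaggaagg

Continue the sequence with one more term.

aggaaggaggaaggaaggaggaaggagga

This is a Fibonacci-style word recurrence s(k) = s(k−1)·s(k−2): e.g. a·gg = agg.
Continuing: aggaaggaggaaggaagg · aggaaggagga gives term 8.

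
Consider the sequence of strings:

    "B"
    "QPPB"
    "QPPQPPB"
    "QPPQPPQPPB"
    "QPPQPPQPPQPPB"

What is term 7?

The strings grow by a fixed prefix QPP each time.
From QPPQPPQPPQPPB, 2 further steps: QPPQPPQPPQPPB → QPPQPPQPPQPPQPPB → (answer).

QPPQPPQPPQPPQPPQPPB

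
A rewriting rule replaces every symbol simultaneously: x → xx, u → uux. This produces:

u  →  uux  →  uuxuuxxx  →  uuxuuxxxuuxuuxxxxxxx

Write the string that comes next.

Applying the rule to each of the 20 symbols of uuxuuxxxuuxuuxxxxxxx gives the pieces uux uux xx uux uux xx xx xx uux uux xx uux uux xx xx xx xx xx xx xx, which concatenate to the answer.

uuxuuxxxuuxuuxxxxxxxuuxuuxxxuuxuuxxxxxxxxxxxxxxx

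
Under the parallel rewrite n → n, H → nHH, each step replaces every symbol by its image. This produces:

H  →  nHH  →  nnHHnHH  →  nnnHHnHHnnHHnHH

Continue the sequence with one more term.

Applying the rule to each of the 15 symbols of nnnHHnHHnnHHnHH gives the pieces n n n nHH nHH n nHH nHH n n nHH nHH n nHH nHH, which concatenate to the answer.

nnnnHHnHHnnHHnHHnnnHHnHHnnHHnHH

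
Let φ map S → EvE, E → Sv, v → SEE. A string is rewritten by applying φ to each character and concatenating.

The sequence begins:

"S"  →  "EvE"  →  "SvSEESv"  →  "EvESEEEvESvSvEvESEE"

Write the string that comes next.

Rewriting the 19 symbols of EvESEEEvESvSvEvESEE one by one yields Sv SEE Sv EvE Sv Sv Sv SEE Sv EvE SEE EvE SEE Sv SEE Sv EvE Sv Sv; concatenated:

SvSEESvEvESvSvSvSEESvEvESEEEvESEESvSEESvEvESvSv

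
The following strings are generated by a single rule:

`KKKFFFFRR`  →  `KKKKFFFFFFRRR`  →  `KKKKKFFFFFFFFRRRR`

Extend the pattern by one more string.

KKKKKKFFFFFFFFFFRRRRR

Reading off run lengths: K runs 3, 4, 5; F runs 4, 6, 8; R runs 2, 3, 4 — each is linear in n, where the shown terms are n = 2, 3, 4.
At n = 5 the blocks have lengths 6, 10, 5.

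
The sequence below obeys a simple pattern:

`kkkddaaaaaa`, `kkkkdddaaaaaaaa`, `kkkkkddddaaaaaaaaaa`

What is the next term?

kkkkkkdddddaaaaaaaaaaaa

Each string has the form k^{n} d^{n-1} a^{2n}, where the shown terms are n = 3, 4, 5.
For the next term, n = 6, so the run lengths are 6, 5, 12.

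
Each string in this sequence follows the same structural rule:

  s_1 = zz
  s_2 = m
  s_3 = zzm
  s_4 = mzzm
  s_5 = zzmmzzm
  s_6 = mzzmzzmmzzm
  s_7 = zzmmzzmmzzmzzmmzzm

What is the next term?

mzzmzzmmzzmzzmmzzmmzzmzzmmzzm

Each term (from the third on) is the two preceding terms concatenated in order: term 3 = zz·m = zzm.
Continuing: mzzmzzmmzzm · zzmmzzmmzzmzzmmzzm gives term 8.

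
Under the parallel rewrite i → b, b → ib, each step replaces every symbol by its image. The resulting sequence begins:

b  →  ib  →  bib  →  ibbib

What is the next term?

bibibbib

Rewriting each symbol of ibbib: i→b, b→ib, b→ib, i→b, b→ib, which concatenates to b ib ib b ib.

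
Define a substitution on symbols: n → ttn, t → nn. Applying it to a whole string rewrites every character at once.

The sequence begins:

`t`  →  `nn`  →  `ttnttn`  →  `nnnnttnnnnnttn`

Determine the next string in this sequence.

Rewriting the 14 symbols of nnnnttnnnnnttn one by one yields ttn ttn ttn ttn nn nn ttn ttn ttn ttn ttn nn nn ttn; concatenated:

ttnttnttnttnnnnnttnttnttnttnttnnnnnttn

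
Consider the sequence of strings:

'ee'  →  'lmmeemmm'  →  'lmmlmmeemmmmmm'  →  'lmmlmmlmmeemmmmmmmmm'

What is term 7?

s(k+1) = lmm·s(k)·mmm, so each term gains lmm as a prefix and mmm as a suffix.
From lmmlmmlmmeemmmmmmmmm, 3 further steps: lmmlmmlmmeemmmmmmmmm → lmmlmmlmmlmmeemmmmmmmmmmmm → lmmlmmlmmlmmlmmeemmmmmmmmmmmmmmm → (answer).

lmmlmmlmmlmmlmmlmmeemmmmmmmmmmmmmmmmmm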